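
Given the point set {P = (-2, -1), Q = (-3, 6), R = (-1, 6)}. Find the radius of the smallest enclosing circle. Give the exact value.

Side lengths²: PQ² = 50, PR² = 50, QR² = 4.
Since PR² = 50 < 50 + 4 = 54, the triangle is acute, so the smallest enclosing circle is the circumcircle.
Circumcentre = (-2, 18/7), r² = 625/49.
r = √(625/49) = 25/7.

25/7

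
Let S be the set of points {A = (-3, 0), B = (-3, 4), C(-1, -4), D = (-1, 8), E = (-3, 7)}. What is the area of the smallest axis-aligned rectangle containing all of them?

x ranges over [-3, -1], width 2.
y ranges over [-4, 8], height 12.
Area = 2 × 12 = 24.

24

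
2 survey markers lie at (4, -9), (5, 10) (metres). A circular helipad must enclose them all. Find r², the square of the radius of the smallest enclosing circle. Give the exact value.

90.5

The smallest circle enclosing two points has them as diameter endpoints.
Centre = midpoint = (4.5, 0.5); r² = |(4, -9)−(5, 10)|²/4 = 362/4 = 90.5.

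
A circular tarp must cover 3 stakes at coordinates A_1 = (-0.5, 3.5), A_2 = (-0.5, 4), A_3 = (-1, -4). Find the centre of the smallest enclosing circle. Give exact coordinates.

(-0.75, 0)

Side lengths²: A_1A_2² = 0.25, A_1A_3² = 56.5, A_2A_3² = 64.25.
Since A_2A_3² = 64.25 ≥ 56.5 + 0.25 = 56.75, the angle opposite A_2A_3 is not acute, so the smallest enclosing circle has A_2A_3 as diameter.
Centre = midpoint of A_2A_3 = (-0.75, 0), r² = 64.25/4 = 16.0625.
Centre = (-0.75, 0).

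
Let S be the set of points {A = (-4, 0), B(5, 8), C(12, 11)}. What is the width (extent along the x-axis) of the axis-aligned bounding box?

16

max x = 12, min x = -4, so width = 16.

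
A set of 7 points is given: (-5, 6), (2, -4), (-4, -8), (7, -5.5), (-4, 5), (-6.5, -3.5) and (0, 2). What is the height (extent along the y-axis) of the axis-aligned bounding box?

max y = 6, min y = -8, so height = 14.

14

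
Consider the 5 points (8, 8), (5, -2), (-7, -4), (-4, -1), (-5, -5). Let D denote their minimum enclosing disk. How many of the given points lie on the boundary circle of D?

2

The minimum enclosing circle of a finite set is fixed by two of the points (as a diameter) or three (as a circumcircle).
The farthest pair is (8, 8)–(-7, -4) with squared distance 369. The circle on this segment as diameter has centre (0.5, 2) and r² = 369/4 = 92.25.
Check (5, -2): distance² to centre = 36.25 ≤ 92.25, so it lies inside.
All remaining points lie in this disk, and no smaller disk contains both endpoints, so this is the minimum enclosing circle.
The points at distance exactly r from the centre are (8, 8), (-7, -4) — 2 points.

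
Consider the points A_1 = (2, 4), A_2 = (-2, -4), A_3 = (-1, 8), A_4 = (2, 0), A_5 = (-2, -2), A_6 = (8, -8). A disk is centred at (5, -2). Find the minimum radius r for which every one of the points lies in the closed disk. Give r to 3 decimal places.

The required radius is the distance from (5, -2) to the farthest point.
Squared distances: 45, 53, 136, 13, 49, 45.
Maximum is 136, attained at A_3.
r = √136 ≈ 11.662.

11.662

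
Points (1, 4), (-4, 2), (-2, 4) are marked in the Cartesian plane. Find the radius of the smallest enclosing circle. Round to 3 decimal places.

2.693

Call the three points A, B, C in the order given.
Side lengths²: AB² = 29, AC² = 9, BC² = 8.
Since AB² = 29 ≥ 9 + 8 = 17, the angle opposite AB is not acute, so the smallest enclosing circle has AB as diameter.
Centre = midpoint of AB = (-1.5, 3), r² = 29/4 = 7.25.
r = √(7.25) ≈ 2.693.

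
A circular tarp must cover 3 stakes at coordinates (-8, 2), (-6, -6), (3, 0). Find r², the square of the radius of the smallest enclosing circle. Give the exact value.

27625/784

Call the three points A, B, C in the order given.
Side lengths²: AB² = 68, AC² = 125, BC² = 117.
Since AC² = 125 < 117 + 68 = 185, the triangle is acute, so the smallest enclosing circle is the circumcircle.
Circumcentre = (-20/7, -27/28), r² = 27625/784.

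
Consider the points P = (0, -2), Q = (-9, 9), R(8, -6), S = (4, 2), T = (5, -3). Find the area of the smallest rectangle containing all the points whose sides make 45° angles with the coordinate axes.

In coordinates u = x + y, v = x − y the rectangle is axis-aligned; the map (x,y)→(u,v) scales areas by 2.
u-values: -2, 0, 2, 6, 2; range = 6 − (-2) = 8.
v-values: 2, -18, 14, 2, 8; range = 14 − (-18) = 32.
Area = (8 × 32) / 2 = 128.

128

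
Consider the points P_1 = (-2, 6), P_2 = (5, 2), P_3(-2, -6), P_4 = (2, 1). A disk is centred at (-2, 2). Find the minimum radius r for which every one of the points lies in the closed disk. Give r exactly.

The required radius is the distance from (-2, 2) to the farthest point.
Squared distances: 16, 49, 64, 17.
Maximum is 64, attained at P_3.
r = √64 = 8.

8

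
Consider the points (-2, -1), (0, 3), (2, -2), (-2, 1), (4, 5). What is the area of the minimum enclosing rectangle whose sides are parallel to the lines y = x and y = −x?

In coordinates u = x + y, v = x − y the rectangle is axis-aligned; the map (x,y)→(u,v) scales areas by 2.
u-values: -3, 3, 0, -1, 9; range = 9 − (-3) = 12.
v-values: -1, -3, 4, -3, -1; range = 4 − (-3) = 7.
Area = (12 × 7) / 2 = 42.

42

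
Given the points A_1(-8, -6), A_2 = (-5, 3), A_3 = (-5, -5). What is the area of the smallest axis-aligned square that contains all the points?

The bounding box has width 3 and height 9.
An axis-aligned square enclosing the set must have side ≥ max(width, height).
So the minimum side is max(3, 9) = 9.
Area = 9² = 81.

81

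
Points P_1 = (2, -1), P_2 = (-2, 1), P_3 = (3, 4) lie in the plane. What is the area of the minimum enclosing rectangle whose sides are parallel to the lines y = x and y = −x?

In coordinates u = x + y, v = x − y the rectangle is axis-aligned; the map (x,y)→(u,v) scales areas by 2.
u-values: 1, -1, 7; range = 7 − (-1) = 8.
v-values: 3, -3, -1; range = 3 − (-3) = 6.
Area = (8 × 6) / 2 = 24.

24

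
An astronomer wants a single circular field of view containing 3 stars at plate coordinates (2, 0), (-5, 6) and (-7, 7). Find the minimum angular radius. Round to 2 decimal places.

5.70

Call the three points A, B, C in the order given.
Side lengths²: AB² = 85, AC² = 130, BC² = 5.
Since AC² = 130 ≥ 85 + 5 = 90, the angle opposite AC is not acute, so the smallest enclosing circle has AC as diameter.
Centre = midpoint of AC = (-2.5, 3.5), r² = 130/4 = 32.5.
r = √(32.5) ≈ 5.70.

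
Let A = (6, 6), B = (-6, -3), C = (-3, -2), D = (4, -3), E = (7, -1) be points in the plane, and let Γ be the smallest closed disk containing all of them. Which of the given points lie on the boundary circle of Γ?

By Welzl's lemma the MEC is supported by two points (diametrically opposite) or three points (on a circumcircle).
The farthest pair is A–B with squared distance 225. The circle on this segment as diameter has centre (0, 1.5) and r² = 225/4 = 56.25.
Check C: distance² to centre = 21.25 ≤ 56.25, so it lies inside.
All remaining points lie in this disk, and no smaller disk contains both endpoints, so this is the minimum enclosing circle.
The points at distance exactly r from the centre are A, B — 2 points.

A, B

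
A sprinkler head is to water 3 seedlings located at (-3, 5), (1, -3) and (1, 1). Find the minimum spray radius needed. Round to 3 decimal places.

4.472

Call the three points A, B, C in the order given.
Side lengths²: AB² = 80, AC² = 32, BC² = 16.
Since AB² = 80 ≥ 32 + 16 = 48, the angle opposite AB is not acute, so the smallest enclosing circle has AB as diameter.
Centre = midpoint of AB = (-1, 1), r² = 80/4 = 20.
r = √20 ≈ 4.472.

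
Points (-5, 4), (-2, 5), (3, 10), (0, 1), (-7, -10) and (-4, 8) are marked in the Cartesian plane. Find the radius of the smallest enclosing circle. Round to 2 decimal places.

11.18

A smallest enclosing disk is always determined by at most three of the input points on its boundary.
The farthest pair is (3, 10)–(-7, -10) with squared distance 500. The circle on this segment as diameter has centre (-2, 0) and r² = 500/4 = 125.
Check (-5, 4): distance² to centre = 25 ≤ 125, so it lies inside.
All remaining points lie in this disk, and no smaller disk contains both endpoints, so this is the minimum enclosing circle.
r = √125 ≈ 11.18.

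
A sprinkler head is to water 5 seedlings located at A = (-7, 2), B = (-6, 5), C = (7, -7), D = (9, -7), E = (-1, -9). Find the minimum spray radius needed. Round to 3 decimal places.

9.605

The farthest pair is B–D with squared distance 369. The circle on this segment as diameter has centre (1.5, -1) and r² = 369/4 = 92.25.
Check A: distance² to centre = 81.25 ≤ 92.25, so it lies inside.
All remaining points lie in this disk, and no smaller disk contains both endpoints, so this is the minimum enclosing circle.
r = √(92.25) ≈ 9.605.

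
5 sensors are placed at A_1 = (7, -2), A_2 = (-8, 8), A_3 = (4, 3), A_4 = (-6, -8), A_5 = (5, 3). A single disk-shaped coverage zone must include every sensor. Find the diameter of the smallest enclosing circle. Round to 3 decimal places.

A smallest enclosing disk is always determined by at most three of the input points on its boundary.
The minimum enclosing circle is determined by three boundary points: A_1, A_2, A_4.
Their circumcentre is (-23/11, 27/44) with r² = 173225/1936.
The farthest remaining point A_5 is at distance² 108369/1936 ≤ 173225/1936.
Diameter = 2r = 2√(173225/1936) ≈ 18.918.

18.918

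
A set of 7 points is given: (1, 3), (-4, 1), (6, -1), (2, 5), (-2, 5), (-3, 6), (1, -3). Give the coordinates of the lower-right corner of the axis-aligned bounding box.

x-range [-4, 6], y-range [-3, 6].
The lower-right corner is (6, -3).

(6, -3)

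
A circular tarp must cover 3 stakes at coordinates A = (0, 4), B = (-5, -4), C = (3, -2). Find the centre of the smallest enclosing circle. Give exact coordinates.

(-29/18, -5/9)

Side lengths²: AB² = 89, AC² = 45, BC² = 68.
Since AB² = 89 < 68 + 45 = 113, the triangle is acute, so the smallest enclosing circle is the circumcircle.
Circumcentre = (-29/18, -5/9), r² = 7565/324.
Centre = (-29/18, -5/9).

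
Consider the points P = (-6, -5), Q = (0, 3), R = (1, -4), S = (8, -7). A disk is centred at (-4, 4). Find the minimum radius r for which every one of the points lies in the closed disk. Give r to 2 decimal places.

16.28

The required radius is the distance from (-4, 4) to the farthest point.
Squared distances: 85, 17, 89, 265.
Maximum is 265, attained at S.
r = √265 ≈ 16.28.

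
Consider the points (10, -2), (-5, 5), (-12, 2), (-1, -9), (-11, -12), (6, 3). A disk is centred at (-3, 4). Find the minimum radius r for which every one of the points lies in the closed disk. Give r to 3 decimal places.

17.889

The required radius is the distance from (-3, 4) to the farthest point.
Squared distances: 205, 5, 85, 173, 320, 82.
Maximum is 320, attained at (-11, -12).
r = √320 ≈ 17.889.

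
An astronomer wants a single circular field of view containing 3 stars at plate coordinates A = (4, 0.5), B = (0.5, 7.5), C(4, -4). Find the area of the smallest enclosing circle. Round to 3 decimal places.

113.490

Side lengths²: AB² = 61.25, AC² = 20.25, BC² = 144.5.
Since BC² = 144.5 ≥ 61.25 + 20.25 = 81.5, the angle opposite BC is not acute, so the smallest enclosing circle has BC as diameter.
Centre = midpoint of BC = (2.25, 1.75), r² = 144.5/4 = 36.125.
Area = π·r² = π·36.125 ≈ 113.490.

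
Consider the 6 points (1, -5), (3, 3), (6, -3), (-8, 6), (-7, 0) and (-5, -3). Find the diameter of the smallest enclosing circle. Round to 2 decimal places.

16.64

By Welzl's lemma the MEC is supported by two points (diametrically opposite) or three points (on a circumcircle).
The farthest pair is (6, -3)–(-8, 6) with squared distance 277. The circle on this segment as diameter has centre (-1, 1.5) and r² = 277/4 = 69.25.
Check (1, -5): distance² to centre = 46.25 ≤ 69.25, so it lies inside.
All remaining points lie in this disk, and no smaller disk contains both endpoints, so this is the minimum enclosing circle.
Diameter = 2r = 2√(69.25) ≈ 16.64.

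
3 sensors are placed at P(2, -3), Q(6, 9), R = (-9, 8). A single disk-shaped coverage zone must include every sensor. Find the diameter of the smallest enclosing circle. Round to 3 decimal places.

16.808

Side lengths²: PQ² = 160, PR² = 242, QR² = 226.
Since PR² = 242 < 226 + 160 = 386, the triangle is acute, so the smallest enclosing circle is the circumcircle.
Circumcentre = (-1.25, 4.75), r² = 70.625.
Diameter = 2r = 2√(70.625) ≈ 16.808.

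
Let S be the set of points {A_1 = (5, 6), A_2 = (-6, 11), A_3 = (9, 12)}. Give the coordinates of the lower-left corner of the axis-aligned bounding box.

(-6, 6)

x-range [-6, 9], y-range [6, 12].
The lower-left corner is (-6, 6).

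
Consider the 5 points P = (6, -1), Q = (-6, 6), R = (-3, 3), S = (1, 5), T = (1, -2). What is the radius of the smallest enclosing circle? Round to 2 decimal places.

6.95

A smallest enclosing disk is always determined by at most three of the input points on its boundary.
The farthest pair is P–Q with squared distance 193. The circle on this segment as diameter has centre (0, 2.5) and r² = 193/4 = 48.25.
Check R: distance² to centre = 9.25 ≤ 48.25, so it lies inside.
All remaining points lie in this disk, and no smaller disk contains both endpoints, so this is the minimum enclosing circle.
r = √(48.25) ≈ 6.95.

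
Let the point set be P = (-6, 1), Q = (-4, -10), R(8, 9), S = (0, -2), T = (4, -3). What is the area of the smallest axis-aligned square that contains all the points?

The bounding box has width 14 and height 19.
An axis-aligned square enclosing the set must have side ≥ max(width, height).
So the minimum side is max(14, 19) = 19.
Area = 19² = 361.

361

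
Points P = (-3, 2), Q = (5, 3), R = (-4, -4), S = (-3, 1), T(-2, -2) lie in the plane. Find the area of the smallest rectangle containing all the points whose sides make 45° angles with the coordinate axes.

In coordinates u = x + y, v = x − y the rectangle is axis-aligned; the map (x,y)→(u,v) scales areas by 2.
u-values: -1, 8, -8, -2, -4; range = 8 − (-8) = 16.
v-values: -5, 2, 0, -4, 0; range = 2 − (-5) = 7.
Area = (16 × 7) / 2 = 56.

56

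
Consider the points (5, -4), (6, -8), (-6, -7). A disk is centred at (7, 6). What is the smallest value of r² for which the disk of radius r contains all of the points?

The required radius is the distance from (7, 6) to the farthest point.
Squared distances: 104, 197, 338.
Maximum is 338, attained at (-6, -7).

338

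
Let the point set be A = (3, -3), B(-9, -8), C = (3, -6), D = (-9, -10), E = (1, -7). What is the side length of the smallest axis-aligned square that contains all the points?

The bounding box has width 12 and height 7.
An axis-aligned square enclosing the set must have side ≥ max(width, height).
So the minimum side is max(12, 7) = 12.

12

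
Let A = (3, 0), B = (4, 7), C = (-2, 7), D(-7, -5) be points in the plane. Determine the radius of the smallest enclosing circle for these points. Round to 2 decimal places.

8.14

The minimum enclosing circle of a finite set is fixed by two of the points (as a diameter) or three (as a circumcircle).
The farthest pair is B–D with squared distance 265. The circle on this segment as diameter has centre (-1.5, 1) and r² = 265/4 = 66.25.
Check A: distance² to centre = 21.25 ≤ 66.25, so it lies inside.
All remaining points lie in this disk, and no smaller disk contains both endpoints, so this is the minimum enclosing circle.
r = √(66.25) ≈ 8.14.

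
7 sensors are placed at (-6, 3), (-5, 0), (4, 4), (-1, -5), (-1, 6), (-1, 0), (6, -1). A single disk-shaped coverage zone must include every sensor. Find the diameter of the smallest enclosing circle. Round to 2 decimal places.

12.65

A smallest enclosing disk is always determined by at most three of the input points on its boundary.
The farthest pair is (-6, 3)–(6, -1) with squared distance 160. The circle on this segment as diameter has centre (0, 1) and r² = 160/4 = 40.
Check (-5, 0): distance² to centre = 26 ≤ 40, so it lies inside.
All remaining points lie in this disk, and no smaller disk contains both endpoints, so this is the minimum enclosing circle.
Diameter = 2r = 2√40 ≈ 12.65.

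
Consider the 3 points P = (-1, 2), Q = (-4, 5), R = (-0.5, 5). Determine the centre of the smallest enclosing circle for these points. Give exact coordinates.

Side lengths²: PQ² = 18, PR² = 9.25, QR² = 12.25.
Since PQ² = 18 < 12.25 + 9.25 = 21.5, the triangle is acute, so the smallest enclosing circle is the circumcircle.
Circumcentre = (-2.25, 3.75), r² = 4.625.
Centre = (-2.25, 3.75).

(-2.25, 3.75)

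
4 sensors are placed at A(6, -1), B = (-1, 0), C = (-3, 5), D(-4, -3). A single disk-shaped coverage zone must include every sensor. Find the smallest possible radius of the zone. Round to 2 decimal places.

5.70

The minimum enclosing circle is determined by three boundary points: A, C, D.
Their circumcentre is (0.5, 0.5) with r² = 32.5.
The farthest remaining point B is at distance² 2.5 ≤ 32.5.
r = √(32.5) ≈ 5.70.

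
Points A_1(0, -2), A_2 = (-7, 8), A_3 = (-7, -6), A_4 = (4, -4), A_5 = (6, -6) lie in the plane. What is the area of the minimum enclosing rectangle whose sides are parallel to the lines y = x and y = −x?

189

In coordinates u = x + y, v = x − y the rectangle is axis-aligned; the map (x,y)→(u,v) scales areas by 2.
u-values: -2, 1, -13, 0, 0; range = 1 − (-13) = 14.
v-values: 2, -15, -1, 8, 12; range = 12 − (-15) = 27.
Area = (14 × 27) / 2 = 189.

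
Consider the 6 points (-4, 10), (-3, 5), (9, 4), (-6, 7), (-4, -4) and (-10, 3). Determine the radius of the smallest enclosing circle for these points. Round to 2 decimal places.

A smallest enclosing disk is always determined by at most three of the input points on its boundary.
The farthest pair is (9, 4)–(-10, 3) with squared distance 362. The circle on this segment as diameter has centre (-0.5, 3.5) and r² = 362/4 = 90.5.
Check (-4, 10): distance² to centre = 54.5 ≤ 90.5, so it lies inside.
All remaining points lie in this disk, and no smaller disk contains both endpoints, so this is the minimum enclosing circle.
r = √(90.5) ≈ 9.51.

9.51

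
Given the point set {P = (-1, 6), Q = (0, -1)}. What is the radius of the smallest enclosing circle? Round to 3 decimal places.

3.536

The smallest circle enclosing two points has them as diameter endpoints.
Centre = midpoint = (-0.5, 2.5); r² = |PQ|²/4 = 50/4 = 12.5.
r = √(12.5) ≈ 3.536.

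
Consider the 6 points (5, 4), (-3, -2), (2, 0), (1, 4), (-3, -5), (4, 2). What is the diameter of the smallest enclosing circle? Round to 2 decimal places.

12.04

A smallest enclosing disk is always determined by at most three of the input points on its boundary.
The farthest pair is (5, 4)–(-3, -5) with squared distance 145. The circle on this segment as diameter has centre (1, -0.5) and r² = 145/4 = 36.25.
Check (-3, -2): distance² to centre = 18.25 ≤ 36.25, so it lies inside.
All remaining points lie in this disk, and no smaller disk contains both endpoints, so this is the minimum enclosing circle.
Diameter = 2r = 2√(36.25) ≈ 12.04.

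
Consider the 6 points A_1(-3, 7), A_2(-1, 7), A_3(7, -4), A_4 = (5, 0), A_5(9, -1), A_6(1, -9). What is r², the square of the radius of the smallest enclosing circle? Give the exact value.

70.72

A smallest enclosing disk is always determined by at most three of the input points on its boundary.
The minimum enclosing circle is determined by three boundary points: A_1, A_5, A_6.
Their circumcentre is (0.6, -0.6) with r² = 70.72.
The farthest remaining point A_2 is at distance² 60.32 ≤ 70.72.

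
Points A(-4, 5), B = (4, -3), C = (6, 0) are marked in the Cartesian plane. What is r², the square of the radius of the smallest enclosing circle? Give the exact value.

Side lengths²: AB² = 128, AC² = 125, BC² = 13.
Since AB² = 128 < 125 + 13 = 138, the triangle is acute, so the smallest enclosing circle is the circumcircle.
Circumcentre = (0.5, 1.5), r² = 32.5.

32.5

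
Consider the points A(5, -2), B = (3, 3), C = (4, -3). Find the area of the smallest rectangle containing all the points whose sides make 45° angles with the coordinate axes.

17.5

In coordinates u = x + y, v = x − y the rectangle is axis-aligned; the map (x,y)→(u,v) scales areas by 2.
u-values: 3, 6, 1; range = 6 − 1 = 5.
v-values: 7, 0, 7; range = 7 − 0 = 7.
Area = (5 × 7) / 2 = 17.5.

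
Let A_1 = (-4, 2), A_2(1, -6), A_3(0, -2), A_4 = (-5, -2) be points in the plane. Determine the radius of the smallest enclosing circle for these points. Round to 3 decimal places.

4.717

A smallest enclosing disk is always determined by at most three of the input points on its boundary.
The farthest pair is A_1–A_2 with squared distance 89. The circle on this segment as diameter has centre (-1.5, -2) and r² = 89/4 = 22.25.
Check A_3: distance² to centre = 2.25 ≤ 22.25, so it lies inside.
All remaining points lie in this disk, and no smaller disk contains both endpoints, so this is the minimum enclosing circle.
r = √(22.25) ≈ 4.717.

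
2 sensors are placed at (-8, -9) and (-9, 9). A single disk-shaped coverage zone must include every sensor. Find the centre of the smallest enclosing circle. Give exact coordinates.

(-8.5, 0)

The smallest circle enclosing two points has them as diameter endpoints.
Centre = midpoint = (-8.5, 0); r² = |(-8, -9)−(-9, 9)|²/4 = 325/4 = 81.25.
Centre = (-8.5, 0).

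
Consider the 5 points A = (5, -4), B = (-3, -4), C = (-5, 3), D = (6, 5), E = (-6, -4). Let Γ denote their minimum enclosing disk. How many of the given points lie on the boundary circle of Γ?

By Welzl's lemma the MEC is supported by two points (diametrically opposite) or three points (on a circumcircle).
The farthest pair is D–E with squared distance 225. The circle on this segment as diameter has centre (0, 0.5) and r² = 225/4 = 56.25.
Check A: distance² to centre = 45.25 ≤ 56.25, so it lies inside.
All remaining points lie in this disk, and no smaller disk contains both endpoints, so this is the minimum enclosing circle.
The points at distance exactly r from the centre are D, E — 2 points.

2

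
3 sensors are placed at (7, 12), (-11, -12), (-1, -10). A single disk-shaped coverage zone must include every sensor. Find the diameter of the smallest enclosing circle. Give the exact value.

30

Call the three points A, B, C in the order given.
Side lengths²: AB² = 900, AC² = 548, BC² = 104.
Since AB² = 900 ≥ 548 + 104 = 652, the angle opposite AB is not acute, so the smallest enclosing circle has AB as diameter.
Centre = midpoint of AB = (-2, 0), r² = 900/4 = 225.
Diameter = 2r = 2√225 = 30.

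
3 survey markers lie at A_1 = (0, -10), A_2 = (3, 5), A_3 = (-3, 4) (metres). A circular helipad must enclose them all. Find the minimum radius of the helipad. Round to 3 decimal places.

7.657

Side lengths²: A_1A_2² = 234, A_1A_3² = 205, A_2A_3² = 37.
Since A_1A_2² = 234 < 205 + 37 = 242, the triangle is acute, so the smallest enclosing circle is the circumcircle.
Circumcentre = (67/58, -141/58), r² = 98605/1682.
r = √(98605/1682) ≈ 7.657.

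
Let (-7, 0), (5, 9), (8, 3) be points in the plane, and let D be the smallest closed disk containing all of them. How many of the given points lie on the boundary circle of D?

Call the three points A, B, C in the order given.
Side lengths²: AB² = 225, AC² = 234, BC² = 45.
Since AC² = 234 < 225 + 45 = 270, the triangle is acute, so the smallest enclosing circle is the circumcircle.
Circumcentre = (5/22, 63/22), r² = 14625/242.
The points at distance exactly r from the centre are (-7, 0), (5, 9), (8, 3) — 3 points.

3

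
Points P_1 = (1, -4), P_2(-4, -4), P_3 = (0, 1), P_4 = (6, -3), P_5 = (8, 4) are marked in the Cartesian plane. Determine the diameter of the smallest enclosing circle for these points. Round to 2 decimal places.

By Welzl's lemma the MEC is supported by two points (diametrically opposite) or three points (on a circumcircle).
The farthest pair is P_2–P_5 with squared distance 208. The circle on this segment as diameter has centre (2, 0) and r² = 208/4 = 52.
Check P_1: distance² to centre = 17 ≤ 52, so it lies inside.
All remaining points lie in this disk, and no smaller disk contains both endpoints, so this is the minimum enclosing circle.
Diameter = 2r = 2√52 ≈ 14.42.

14.42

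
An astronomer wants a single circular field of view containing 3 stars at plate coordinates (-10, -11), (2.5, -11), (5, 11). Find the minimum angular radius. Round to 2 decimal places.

Call the three points A, B, C in the order given.
Side lengths²: AB² = 156.25, AC² = 709, BC² = 490.25.
Since AC² = 709 ≥ 490.25 + 156.25 = 646.5, the angle opposite AC is not acute, so the smallest enclosing circle has AC as diameter.
Centre = midpoint of AC = (-2.5, 0), r² = 709/4 = 177.25.
r = √(177.25) ≈ 13.31.

13.31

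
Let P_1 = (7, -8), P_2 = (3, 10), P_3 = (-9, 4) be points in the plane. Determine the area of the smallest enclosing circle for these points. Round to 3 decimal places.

333.794

Side lengths²: P_1P_2² = 340, P_1P_3² = 400, P_2P_3² = 180.
Since P_1P_3² = 400 < 340 + 180 = 520, the triangle is acute, so the smallest enclosing circle is the circumcircle.
Circumcentre = (0.5, 0), r² = 106.25.
Area = π·r² = π·106.25 ≈ 333.794.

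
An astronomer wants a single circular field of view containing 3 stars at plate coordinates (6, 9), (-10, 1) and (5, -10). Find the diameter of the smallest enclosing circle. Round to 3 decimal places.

21.388

Call the three points A, B, C in the order given.
Side lengths²: AB² = 320, AC² = 362, BC² = 346.
Since AC² = 362 < 346 + 320 = 666, the triangle is acute, so the smallest enclosing circle is the circumcircle.
Circumcentre = (23/37, -9/37), r² = 156565/1369.
Diameter = 2r = 2√(156565/1369) ≈ 21.388.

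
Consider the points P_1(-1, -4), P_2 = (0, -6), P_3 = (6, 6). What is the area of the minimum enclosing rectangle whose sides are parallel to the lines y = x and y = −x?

In coordinates u = x + y, v = x − y the rectangle is axis-aligned; the map (x,y)→(u,v) scales areas by 2.
u-values: -5, -6, 12; range = 12 − (-6) = 18.
v-values: 3, 6, 0; range = 6 − 0 = 6.
Area = (18 × 6) / 2 = 54.

54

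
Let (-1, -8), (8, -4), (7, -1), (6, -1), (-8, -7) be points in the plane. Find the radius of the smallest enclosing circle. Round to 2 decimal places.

8.15

The minimum enclosing circle is determined by three boundary points: (8, -4), (7, -1), (-8, -7).
Their circumcentre is (-3/34, -171/34) with r² = 38425/578.
The farthest remaining point (6, -1) is at distance² 30809/578 ≤ 38425/578.
r = √(38425/578) ≈ 8.15.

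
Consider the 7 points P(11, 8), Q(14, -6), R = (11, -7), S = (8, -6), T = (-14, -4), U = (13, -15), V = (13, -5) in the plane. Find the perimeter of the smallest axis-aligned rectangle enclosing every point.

102

Width = max x − min x = 14 − (-14) = 28.
Height = max y − min y = 8 − (-15) = 23.
Perimeter = 2(28 + 23) = 102.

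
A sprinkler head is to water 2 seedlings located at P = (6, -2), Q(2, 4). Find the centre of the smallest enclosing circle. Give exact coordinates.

(4, 1)

The smallest circle enclosing two points has them as diameter endpoints.
Centre = midpoint = (4, 1); r² = |PQ|²/4 = 52/4 = 13.
Centre = (4, 1).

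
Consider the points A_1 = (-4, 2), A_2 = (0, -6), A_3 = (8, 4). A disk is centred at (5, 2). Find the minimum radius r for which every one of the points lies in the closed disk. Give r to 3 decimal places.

9.434

The required radius is the distance from (5, 2) to the farthest point.
Squared distances: 81, 89, 13.
Maximum is 89, attained at A_2.
r = √89 ≈ 9.434.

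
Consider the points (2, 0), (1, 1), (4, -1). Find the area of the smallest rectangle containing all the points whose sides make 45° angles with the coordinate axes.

In coordinates u = x + y, v = x − y the rectangle is axis-aligned; the map (x,y)→(u,v) scales areas by 2.
u-values: 2, 2, 3; range = 3 − 2 = 1.
v-values: 2, 0, 5; range = 5 − 0 = 5.
Area = (1 × 5) / 2 = 2.5.

2.5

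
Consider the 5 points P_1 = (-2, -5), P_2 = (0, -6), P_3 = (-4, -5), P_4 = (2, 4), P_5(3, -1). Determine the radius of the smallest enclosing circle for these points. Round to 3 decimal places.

The minimum enclosing circle of a finite set is fixed by two of the points (as a diameter) or three (as a circumcircle).
The minimum enclosing circle is determined by three boundary points: P_2, P_3, P_4.
Their circumcentre is (-11/14, -9/14) with r² = 2873/98.
The farthest remaining point P_1 is at distance² 2005/98 ≤ 2873/98.
r = √(2873/98) ≈ 5.414.

5.414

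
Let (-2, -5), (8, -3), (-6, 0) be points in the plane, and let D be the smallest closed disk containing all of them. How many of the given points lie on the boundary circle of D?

2

Call the three points A, B, C in the order given.
Side lengths²: AB² = 104, AC² = 41, BC² = 205.
Since BC² = 205 ≥ 104 + 41 = 145, the angle opposite BC is not acute, so the smallest enclosing circle has BC as diameter.
Centre = midpoint of BC = (1, -1.5), r² = 205/4 = 51.25.
The points at distance exactly r from the centre are (8, -3), (-6, 0) — 2 points.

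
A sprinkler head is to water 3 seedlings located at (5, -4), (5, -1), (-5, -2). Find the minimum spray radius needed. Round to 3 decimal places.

Call the three points A, B, C in the order given.
Side lengths²: AB² = 9, AC² = 104, BC² = 101.
Since AC² = 104 < 101 + 9 = 110, the triangle is acute, so the smallest enclosing circle is the circumcircle.
Circumcentre = (0.1, -2.5), r² = 26.26.
r = √(26.26) ≈ 5.124.

5.124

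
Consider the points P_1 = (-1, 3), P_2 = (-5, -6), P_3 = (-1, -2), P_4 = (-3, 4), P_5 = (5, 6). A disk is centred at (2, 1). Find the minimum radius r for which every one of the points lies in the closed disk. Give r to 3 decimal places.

The required radius is the distance from (2, 1) to the farthest point.
Squared distances: 13, 98, 18, 34, 34.
Maximum is 98, attained at P_2.
r = √98 ≈ 9.899.

9.899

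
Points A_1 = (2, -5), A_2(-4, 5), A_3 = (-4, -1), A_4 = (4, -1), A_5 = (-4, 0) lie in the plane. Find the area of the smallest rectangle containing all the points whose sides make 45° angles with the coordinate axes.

64

In coordinates u = x + y, v = x − y the rectangle is axis-aligned; the map (x,y)→(u,v) scales areas by 2.
u-values: -3, 1, -5, 3, -4; range = 3 − (-5) = 8.
v-values: 7, -9, -3, 5, -4; range = 7 − (-9) = 16.
Area = (8 × 16) / 2 = 64.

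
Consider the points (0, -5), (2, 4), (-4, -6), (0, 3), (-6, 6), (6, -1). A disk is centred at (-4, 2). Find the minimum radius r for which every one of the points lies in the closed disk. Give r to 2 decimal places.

The required radius is the distance from (-4, 2) to the farthest point.
Squared distances: 65, 40, 64, 17, 20, 109.
Maximum is 109, attained at (6, -1).
r = √109 ≈ 10.44.

10.44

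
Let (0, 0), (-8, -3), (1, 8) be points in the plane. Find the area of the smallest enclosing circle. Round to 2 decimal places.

158.65

Call the three points A, B, C in the order given.
Side lengths²: AB² = 73, AC² = 65, BC² = 202.
Since BC² = 202 ≥ 73 + 65 = 138, the angle opposite BC is not acute, so the smallest enclosing circle has BC as diameter.
Centre = midpoint of BC = (-3.5, 2.5), r² = 202/4 = 50.5.
Area = π·r² = π·50.5 ≈ 158.65.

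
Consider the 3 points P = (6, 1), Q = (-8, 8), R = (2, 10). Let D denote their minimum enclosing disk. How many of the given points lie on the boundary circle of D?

2

Side lengths²: PQ² = 245, PR² = 97, QR² = 104.
Since PQ² = 245 ≥ 104 + 97 = 201, the angle opposite PQ is not acute, so the smallest enclosing circle has PQ as diameter.
Centre = midpoint of PQ = (-1, 4.5), r² = 245/4 = 61.25.
The points at distance exactly r from the centre are P, Q — 2 points.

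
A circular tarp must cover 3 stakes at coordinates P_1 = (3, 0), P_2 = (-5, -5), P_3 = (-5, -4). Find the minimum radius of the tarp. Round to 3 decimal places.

4.717

Side lengths²: P_1P_2² = 89, P_1P_3² = 80, P_2P_3² = 1.
Since P_1P_2² = 89 ≥ 80 + 1 = 81, the angle opposite P_1P_2 is not acute, so the smallest enclosing circle has P_1P_2 as diameter.
Centre = midpoint of P_1P_2 = (-1, -2.5), r² = 89/4 = 22.25.
r = √(22.25) ≈ 4.717.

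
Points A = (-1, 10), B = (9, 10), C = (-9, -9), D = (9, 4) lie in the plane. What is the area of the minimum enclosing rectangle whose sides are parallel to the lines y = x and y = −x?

In coordinates u = x + y, v = x − y the rectangle is axis-aligned; the map (x,y)→(u,v) scales areas by 2.
u-values: 9, 19, -18, 13; range = 19 − (-18) = 37.
v-values: -11, -1, 0, 5; range = 5 − (-11) = 16.
Area = (37 × 16) / 2 = 296.

296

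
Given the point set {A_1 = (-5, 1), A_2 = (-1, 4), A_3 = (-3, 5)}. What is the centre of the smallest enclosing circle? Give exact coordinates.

Side lengths²: A_1A_2² = 25, A_1A_3² = 20, A_2A_3² = 5.
Since A_1A_2² = 25 ≥ 20 + 5 = 25, the angle opposite A_1A_2 is not acute, so the smallest enclosing circle has A_1A_2 as diameter.
Centre = midpoint of A_1A_2 = (-3, 2.5), r² = 25/4 = 6.25.
Centre = (-3, 2.5).

(-3, 2.5)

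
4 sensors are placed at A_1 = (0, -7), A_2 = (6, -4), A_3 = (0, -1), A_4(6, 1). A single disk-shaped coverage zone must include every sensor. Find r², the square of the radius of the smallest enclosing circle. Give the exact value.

25

A smallest enclosing disk is always determined by at most three of the input points on its boundary.
The farthest pair is A_1–A_4 with squared distance 100. The circle on this segment as diameter has centre (3, -3) and r² = 100/4 = 25.
Check A_2: distance² to centre = 10 ≤ 25, so it lies inside.
All remaining points lie in this disk, and no smaller disk contains both endpoints, so this is the minimum enclosing circle.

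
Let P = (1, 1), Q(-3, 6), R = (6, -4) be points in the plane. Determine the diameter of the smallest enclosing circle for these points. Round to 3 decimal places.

Side lengths²: PQ² = 41, PR² = 50, QR² = 181.
Since QR² = 181 ≥ 50 + 41 = 91, the angle opposite QR is not acute, so the smallest enclosing circle has QR as diameter.
Centre = midpoint of QR = (1.5, 1), r² = 181/4 = 45.25.
Diameter = 2r = 2√(45.25) ≈ 13.454.

13.454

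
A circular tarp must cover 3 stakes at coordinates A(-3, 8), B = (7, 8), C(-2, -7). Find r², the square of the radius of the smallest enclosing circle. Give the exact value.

76.84

Side lengths²: AB² = 100, AC² = 226, BC² = 306.
Since BC² = 306 < 226 + 100 = 326, the triangle is acute, so the smallest enclosing circle is the circumcircle.
Circumcentre = (2, 0.8), r² = 76.84.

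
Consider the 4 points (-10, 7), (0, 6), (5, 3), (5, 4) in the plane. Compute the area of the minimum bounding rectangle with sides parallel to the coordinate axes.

60

x ranges over [-10, 5], width 15.
y ranges over [3, 7], height 4.
Area = 15 × 4 = 60.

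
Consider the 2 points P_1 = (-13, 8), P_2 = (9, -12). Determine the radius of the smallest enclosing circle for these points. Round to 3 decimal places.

The smallest circle enclosing two points has them as diameter endpoints.
Centre = midpoint = (-2, -2); r² = |P_1P_2|²/4 = 884/4 = 221.
r = √221 ≈ 14.866.

14.866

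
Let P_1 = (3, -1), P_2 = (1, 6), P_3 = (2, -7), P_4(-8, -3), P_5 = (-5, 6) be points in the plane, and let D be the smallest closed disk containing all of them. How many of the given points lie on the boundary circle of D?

2

The minimum enclosing circle of a finite set is fixed by two of the points (as a diameter) or three (as a circumcircle).
The farthest pair is P_3–P_5 with squared distance 218. The circle on this segment as diameter has centre (-1.5, -0.5) and r² = 218/4 = 54.5.
Check P_1: distance² to centre = 20.5 ≤ 54.5, so it lies inside.
All remaining points lie in this disk, and no smaller disk contains both endpoints, so this is the minimum enclosing circle.
The points at distance exactly r from the centre are P_3, P_5 — 2 points.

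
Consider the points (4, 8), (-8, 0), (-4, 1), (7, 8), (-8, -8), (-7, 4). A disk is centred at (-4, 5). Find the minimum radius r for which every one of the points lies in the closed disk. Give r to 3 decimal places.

13.601

The required radius is the distance from (-4, 5) to the farthest point.
Squared distances: 73, 41, 16, 130, 185, 10.
Maximum is 185, attained at (-8, -8).
r = √185 ≈ 13.601.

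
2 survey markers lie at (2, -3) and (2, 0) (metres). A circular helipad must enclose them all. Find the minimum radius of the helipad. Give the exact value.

The smallest circle enclosing two points has them as diameter endpoints.
Centre = midpoint = (2, -1.5); r² = |(2, -3)−(2, 0)|²/4 = 9/4 = 2.25.
r = √(2.25) = 1.5.

1.5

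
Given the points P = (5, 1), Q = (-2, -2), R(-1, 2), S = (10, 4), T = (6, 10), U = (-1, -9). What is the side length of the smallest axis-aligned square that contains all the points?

The bounding box has width 12 and height 19.
An axis-aligned square enclosing the set must have side ≥ max(width, height).
So the minimum side is max(12, 19) = 19.

19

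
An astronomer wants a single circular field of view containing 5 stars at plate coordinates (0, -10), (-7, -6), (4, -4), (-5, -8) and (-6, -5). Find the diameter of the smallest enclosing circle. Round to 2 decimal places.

11.18

The farthest pair is (-7, -6)–(4, -4) with squared distance 125. The circle on this segment as diameter has centre (-1.5, -5) and r² = 125/4 = 31.25.
Check (0, -10): distance² to centre = 27.25 ≤ 31.25, so it lies inside.
All remaining points lie in this disk, and no smaller disk contains both endpoints, so this is the minimum enclosing circle.
Diameter = 2r = 2√(31.25) ≈ 11.18.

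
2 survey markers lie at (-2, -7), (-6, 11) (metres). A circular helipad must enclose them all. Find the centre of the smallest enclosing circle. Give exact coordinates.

(-4, 2)

The smallest circle enclosing two points has them as diameter endpoints.
Centre = midpoint = (-4, 2); r² = |(-2, -7)−(-6, 11)|²/4 = 340/4 = 85.
Centre = (-4, 2).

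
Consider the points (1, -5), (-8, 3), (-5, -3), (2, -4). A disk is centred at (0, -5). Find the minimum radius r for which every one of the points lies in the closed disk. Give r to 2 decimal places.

The required radius is the distance from (0, -5) to the farthest point.
Squared distances: 1, 128, 29, 5.
Maximum is 128, attained at (-8, 3).
r = √128 ≈ 11.31.

11.31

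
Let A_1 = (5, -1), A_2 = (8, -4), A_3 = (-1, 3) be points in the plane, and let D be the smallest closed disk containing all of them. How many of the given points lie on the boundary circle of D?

2

Side lengths²: A_1A_2² = 18, A_1A_3² = 52, A_2A_3² = 130.
Since A_2A_3² = 130 ≥ 52 + 18 = 70, the angle opposite A_2A_3 is not acute, so the smallest enclosing circle has A_2A_3 as diameter.
Centre = midpoint of A_2A_3 = (3.5, -0.5), r² = 130/4 = 32.5.
The points at distance exactly r from the centre are A_2, A_3 — 2 points.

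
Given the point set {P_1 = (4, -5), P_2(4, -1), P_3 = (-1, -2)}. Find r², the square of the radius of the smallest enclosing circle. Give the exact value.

8.84

Side lengths²: P_1P_2² = 16, P_1P_3² = 34, P_2P_3² = 26.
Since P_1P_3² = 34 < 26 + 16 = 42, the triangle is acute, so the smallest enclosing circle is the circumcircle.
Circumcentre = (1.8, -3), r² = 8.84.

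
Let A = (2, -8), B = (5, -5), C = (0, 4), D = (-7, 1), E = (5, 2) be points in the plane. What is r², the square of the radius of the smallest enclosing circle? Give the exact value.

The minimum enclosing circle of a finite set is fixed by two of the points (as a diameter) or three (as a circumcircle).
The minimum enclosing circle is determined by three boundary points: A, D, E.
Their circumcentre is (-19/26, -45/26) with r² = 15805/338.
The farthest remaining point B is at distance² 14713/338 ≤ 15805/338.

15805/338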